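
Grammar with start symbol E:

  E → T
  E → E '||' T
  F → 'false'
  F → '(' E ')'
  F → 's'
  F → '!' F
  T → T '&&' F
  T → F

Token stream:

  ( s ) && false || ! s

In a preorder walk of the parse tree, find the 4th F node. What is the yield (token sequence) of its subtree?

[E [E [T [T [F ( [E [T [F s]]] )]] && [F false]]] || [T [F ! [F s]]]]

! s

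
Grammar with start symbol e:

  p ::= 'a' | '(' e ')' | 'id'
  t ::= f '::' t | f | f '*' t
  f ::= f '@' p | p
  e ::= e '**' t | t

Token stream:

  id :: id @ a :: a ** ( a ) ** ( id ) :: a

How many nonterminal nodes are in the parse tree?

[e [e [e [t [f [p id]] :: [t [f [f [p id]] @ [p a]] :: [t [f [p a]]]]]] ** [t [f [p ( [e [t [f [p a]]]] )]]]] ** [t [f [p ( [e [t [f [p id]]]] )]] :: [t [f [p a]]]]]

31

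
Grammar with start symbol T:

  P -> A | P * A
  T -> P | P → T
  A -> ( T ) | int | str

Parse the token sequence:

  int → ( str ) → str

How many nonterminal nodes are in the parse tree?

[T [P [A int]] → [T [P [A ( [T [P [A str]]] )]] → [T [P [A str]]]]]

12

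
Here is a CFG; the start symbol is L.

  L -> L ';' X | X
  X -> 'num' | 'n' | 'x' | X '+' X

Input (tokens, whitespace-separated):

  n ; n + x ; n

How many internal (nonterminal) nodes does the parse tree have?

8

[L [L [L [X n]] ; [X [X n] + [X x]]] ; [X n]]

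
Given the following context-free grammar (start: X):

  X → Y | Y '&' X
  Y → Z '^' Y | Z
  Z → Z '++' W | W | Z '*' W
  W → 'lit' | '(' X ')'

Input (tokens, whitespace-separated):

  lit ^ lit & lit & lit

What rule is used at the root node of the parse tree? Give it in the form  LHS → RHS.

X → Y '&' X

[X [Y [Z [W lit]] ^ [Y [Z [W lit]]]] & [X [Y [Z [W lit]]] & [X [Y [Z [W lit]]]]]]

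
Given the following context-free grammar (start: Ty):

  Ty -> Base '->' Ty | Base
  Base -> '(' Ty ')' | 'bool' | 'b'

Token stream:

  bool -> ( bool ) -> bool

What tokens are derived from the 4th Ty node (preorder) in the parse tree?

[Ty [Base bool] -> [Ty [Base ( [Ty [Base bool]] )] -> [Ty [Base bool]]]]

bool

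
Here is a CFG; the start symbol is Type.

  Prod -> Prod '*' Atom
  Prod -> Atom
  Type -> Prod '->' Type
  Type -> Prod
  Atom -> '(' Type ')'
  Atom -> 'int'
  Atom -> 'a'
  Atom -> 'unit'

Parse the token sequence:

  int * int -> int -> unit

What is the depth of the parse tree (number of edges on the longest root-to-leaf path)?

5

[Type [Prod [Prod [Atom int]] * [Atom int]] -> [Type [Prod [Atom int]] -> [Type [Prod [Atom unit]]]]]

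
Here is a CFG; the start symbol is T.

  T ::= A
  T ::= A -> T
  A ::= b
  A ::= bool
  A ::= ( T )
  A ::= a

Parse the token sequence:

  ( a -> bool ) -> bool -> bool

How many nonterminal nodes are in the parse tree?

[T [A ( [T [A a] -> [T [A bool]]] )] -> [T [A bool] -> [T [A bool]]]]

10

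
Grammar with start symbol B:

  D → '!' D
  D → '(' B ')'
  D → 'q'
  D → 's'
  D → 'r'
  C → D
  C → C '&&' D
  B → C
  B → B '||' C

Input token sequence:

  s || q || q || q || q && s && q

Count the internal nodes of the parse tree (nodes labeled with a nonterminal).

[B [B [B [B [B [C [D s]]] || [C [D q]]] || [C [D q]]] || [C [D q]]] || [C [C [C [D q]] && [D s]] && [D q]]]

19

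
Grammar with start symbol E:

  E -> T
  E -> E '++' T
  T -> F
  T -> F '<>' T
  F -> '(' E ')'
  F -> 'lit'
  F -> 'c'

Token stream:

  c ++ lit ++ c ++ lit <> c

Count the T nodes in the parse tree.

[E [E [E [E [T [F c]]] ++ [T [F lit]]] ++ [T [F c]]] ++ [T [F lit] <> [T [F c]]]]

5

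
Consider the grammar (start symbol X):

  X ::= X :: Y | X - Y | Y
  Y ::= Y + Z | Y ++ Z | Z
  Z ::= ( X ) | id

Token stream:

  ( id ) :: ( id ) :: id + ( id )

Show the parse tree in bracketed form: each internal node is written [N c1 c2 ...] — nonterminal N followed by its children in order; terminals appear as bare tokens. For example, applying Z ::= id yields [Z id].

X
X :: Y
X :: Y :: Y
Y :: Y :: Y
Z :: Y :: Y
( X ) :: Y :: Y
( Y ) :: Y :: Y
( Z ) :: Y :: Y
( id ) :: Y :: Y
( id ) :: Z :: Y
( id ) :: ( X ) :: Y
( id ) :: ( Y ) :: Y
( id ) :: ( Z ) :: Y
( id ) :: ( id ) :: Y
( id ) :: ( id ) :: Y + Z
( id ) :: ( id ) :: Z + Z
( id ) :: ( id ) :: id + Z
( id ) :: ( id ) :: id + ( X )
( id ) :: ( id ) :: id + ( Y )
( id ) :: ( id ) :: id + ( Z )
( id ) :: ( id ) :: id + ( id )

[X [X [X [Y [Z ( [X [Y [Z id]]] )]]] :: [Y [Z ( [X [Y [Z id]]] )]]] :: [Y [Y [Z id]] + [Z ( [X [Y [Z id]]] )]]]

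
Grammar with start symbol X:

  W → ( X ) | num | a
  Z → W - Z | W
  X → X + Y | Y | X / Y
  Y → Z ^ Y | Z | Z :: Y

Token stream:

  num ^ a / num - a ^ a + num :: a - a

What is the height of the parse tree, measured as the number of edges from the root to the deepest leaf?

[X [X [X [Y [Z [W num]] ^ [Y [Z [W a]]]]] / [Y [Z [W num] - [Z [W a]]] ^ [Y [Z [W a]]]]] + [Y [Z [W num]] :: [Y [Z [W a] - [Z [W a]]]]]]

7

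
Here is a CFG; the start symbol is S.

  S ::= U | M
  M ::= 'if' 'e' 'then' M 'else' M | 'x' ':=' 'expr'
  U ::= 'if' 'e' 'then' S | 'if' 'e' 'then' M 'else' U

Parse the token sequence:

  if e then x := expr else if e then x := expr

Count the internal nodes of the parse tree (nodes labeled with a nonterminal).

6

[S [U if e then [M x := expr] else [U if e then [S [M x := expr]]]]]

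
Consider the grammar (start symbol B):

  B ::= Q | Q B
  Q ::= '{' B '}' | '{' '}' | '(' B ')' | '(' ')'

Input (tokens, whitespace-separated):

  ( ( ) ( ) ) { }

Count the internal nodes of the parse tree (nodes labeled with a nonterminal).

[B [Q ( [B [Q ( )] [B [Q ( )]]] )] [B [Q { }]]]

8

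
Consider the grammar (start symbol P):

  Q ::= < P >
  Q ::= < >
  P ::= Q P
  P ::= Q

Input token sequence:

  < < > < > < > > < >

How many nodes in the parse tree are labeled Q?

[P [Q < [P [Q < >] [P [Q < >] [P [Q < >]]]] >] [P [Q < >]]]

5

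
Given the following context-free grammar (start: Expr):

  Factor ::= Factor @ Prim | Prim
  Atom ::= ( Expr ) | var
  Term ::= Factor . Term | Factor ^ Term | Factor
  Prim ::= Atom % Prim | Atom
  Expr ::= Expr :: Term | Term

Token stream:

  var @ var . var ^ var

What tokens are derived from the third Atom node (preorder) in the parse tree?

var

[Expr [Term [Factor [Factor [Prim [Atom var]]] @ [Prim [Atom var]]] . [Term [Factor [Prim [Atom var]]] ^ [Term [Factor [Prim [Atom var]]]]]]]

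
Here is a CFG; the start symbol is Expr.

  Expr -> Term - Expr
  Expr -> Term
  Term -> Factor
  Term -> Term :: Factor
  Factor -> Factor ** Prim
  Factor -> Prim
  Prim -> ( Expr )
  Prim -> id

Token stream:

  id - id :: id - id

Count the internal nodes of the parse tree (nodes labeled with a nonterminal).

15

[Expr [Term [Factor [Prim id]]] - [Expr [Term [Term [Factor [Prim id]]] :: [Factor [Prim id]]] - [Expr [Term [Factor [Prim id]]]]]]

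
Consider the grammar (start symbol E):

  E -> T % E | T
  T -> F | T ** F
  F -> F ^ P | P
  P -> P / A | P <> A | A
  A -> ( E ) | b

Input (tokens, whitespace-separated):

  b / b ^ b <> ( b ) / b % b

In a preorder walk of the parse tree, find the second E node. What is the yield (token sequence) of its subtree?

b

[E [T [F [F [P [P [A b]] / [A b]]] ^ [P [P [P [A b]] <> [A ( [E [T [F [P [A b]]]]] )]] / [A b]]]] % [E [T [F [P [A b]]]]]]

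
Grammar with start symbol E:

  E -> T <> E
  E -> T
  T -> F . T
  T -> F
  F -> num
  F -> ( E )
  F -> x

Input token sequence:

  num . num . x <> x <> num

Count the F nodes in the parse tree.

[E [T [F num] . [T [F num] . [T [F x]]]] <> [E [T [F x]] <> [E [T [F num]]]]]

5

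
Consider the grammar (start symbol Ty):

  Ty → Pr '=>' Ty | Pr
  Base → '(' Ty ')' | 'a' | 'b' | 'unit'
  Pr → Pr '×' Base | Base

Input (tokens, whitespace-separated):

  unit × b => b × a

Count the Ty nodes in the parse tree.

2

[Ty [Pr [Pr [Base unit]] × [Base b]] => [Ty [Pr [Pr [Base b]] × [Base a]]]]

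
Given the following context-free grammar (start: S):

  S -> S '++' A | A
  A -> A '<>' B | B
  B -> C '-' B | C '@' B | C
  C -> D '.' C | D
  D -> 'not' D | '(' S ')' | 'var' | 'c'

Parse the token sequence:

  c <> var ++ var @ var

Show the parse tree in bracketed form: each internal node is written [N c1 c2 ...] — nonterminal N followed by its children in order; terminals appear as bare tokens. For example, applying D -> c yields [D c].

S
S ++ A
A ++ A
A <> B ++ A
B <> B ++ A
C <> B ++ A
D <> B ++ A
c <> B ++ A
c <> C ++ A
c <> D ++ A
c <> var ++ A
c <> var ++ B
c <> var ++ C @ B
c <> var ++ D @ B
c <> var ++ var @ B
c <> var ++ var @ C
c <> var ++ var @ D
c <> var ++ var @ var

[S [S [A [A [B [C [D c]]]] <> [B [C [D var]]]]] ++ [A [B [C [D var]] @ [B [C [D var]]]]]]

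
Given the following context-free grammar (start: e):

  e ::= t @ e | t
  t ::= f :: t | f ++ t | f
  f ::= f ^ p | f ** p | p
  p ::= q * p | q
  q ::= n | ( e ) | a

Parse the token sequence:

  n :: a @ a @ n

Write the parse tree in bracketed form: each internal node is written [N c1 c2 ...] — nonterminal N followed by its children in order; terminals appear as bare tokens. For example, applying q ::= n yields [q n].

e
t @ e
f :: t @ e
p :: t @ e
q :: t @ e
n :: t @ e
n :: f @ e
n :: p @ e
n :: q @ e
n :: a @ e
n :: a @ t @ e
n :: a @ f @ e
n :: a @ p @ e
n :: a @ q @ e
n :: a @ a @ e
n :: a @ a @ t
n :: a @ a @ f
n :: a @ a @ p
n :: a @ a @ q
n :: a @ a @ n

[e [t [f [p [q n]]] :: [t [f [p [q a]]]]] @ [e [t [f [p [q a]]]] @ [e [t [f [p [q n]]]]]]]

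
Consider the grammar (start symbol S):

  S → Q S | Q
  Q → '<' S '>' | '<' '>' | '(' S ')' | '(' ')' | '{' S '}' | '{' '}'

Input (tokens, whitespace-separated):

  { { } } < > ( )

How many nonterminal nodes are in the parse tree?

[S [Q { [S [Q { }]] }] [S [Q < >] [S [Q ( )]]]]

8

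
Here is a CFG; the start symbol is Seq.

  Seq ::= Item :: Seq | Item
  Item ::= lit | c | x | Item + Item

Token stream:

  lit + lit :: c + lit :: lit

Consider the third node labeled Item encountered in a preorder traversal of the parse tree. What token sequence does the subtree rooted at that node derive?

[Seq [Item [Item lit] + [Item lit]] :: [Seq [Item [Item c] + [Item lit]] :: [Seq [Item lit]]]]

lit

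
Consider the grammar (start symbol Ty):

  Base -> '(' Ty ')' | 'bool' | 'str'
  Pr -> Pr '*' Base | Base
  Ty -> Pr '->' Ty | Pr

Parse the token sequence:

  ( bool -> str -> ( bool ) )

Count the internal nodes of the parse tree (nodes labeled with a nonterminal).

[Ty [Pr [Base ( [Ty [Pr [Base bool]] -> [Ty [Pr [Base str]] -> [Ty [Pr [Base ( [Ty [Pr [Base bool]]] )]]]]] )]]]

15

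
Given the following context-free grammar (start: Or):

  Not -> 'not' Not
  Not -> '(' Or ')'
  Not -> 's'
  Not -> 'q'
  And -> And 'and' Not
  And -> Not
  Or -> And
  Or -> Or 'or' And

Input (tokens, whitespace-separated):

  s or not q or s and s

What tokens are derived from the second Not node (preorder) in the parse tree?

not q

[Or [Or [Or [And [Not s]]] or [And [Not not [Not q]]]] or [And [And [Not s]] and [Not s]]]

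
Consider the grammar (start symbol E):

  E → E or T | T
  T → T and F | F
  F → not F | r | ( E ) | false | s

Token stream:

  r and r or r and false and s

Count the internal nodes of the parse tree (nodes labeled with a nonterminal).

12

[E [E [T [T [F r]] and [F r]]] or [T [T [T [F r]] and [F false]] and [F s]]]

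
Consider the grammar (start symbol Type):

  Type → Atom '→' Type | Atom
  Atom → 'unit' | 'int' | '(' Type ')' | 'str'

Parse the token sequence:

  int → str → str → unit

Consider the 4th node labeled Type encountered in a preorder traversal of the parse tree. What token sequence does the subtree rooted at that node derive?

unit

[Type [Atom int] → [Type [Atom str] → [Type [Atom str] → [Type [Atom unit]]]]]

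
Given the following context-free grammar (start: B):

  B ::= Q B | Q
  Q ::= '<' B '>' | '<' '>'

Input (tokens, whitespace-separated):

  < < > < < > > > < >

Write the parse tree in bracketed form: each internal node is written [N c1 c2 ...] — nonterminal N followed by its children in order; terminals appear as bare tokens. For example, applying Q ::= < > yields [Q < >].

[B [Q < [B [Q < >] [B [Q < [B [Q < >]] >]]] >] [B [Q < >]]]

B
Q B
< B > B
< Q B > B
< < > B > B
< < > Q > B
< < > < B > > B
< < > < Q > > B
< < > < < > > > B
< < > < < > > > Q
< < > < < > > > < >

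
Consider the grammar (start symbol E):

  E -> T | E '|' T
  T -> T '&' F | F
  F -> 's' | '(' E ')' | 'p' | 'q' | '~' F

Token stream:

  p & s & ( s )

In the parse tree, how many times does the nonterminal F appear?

[E [T [T [T [F p]] & [F s]] & [F ( [E [T [F s]]] )]]]

4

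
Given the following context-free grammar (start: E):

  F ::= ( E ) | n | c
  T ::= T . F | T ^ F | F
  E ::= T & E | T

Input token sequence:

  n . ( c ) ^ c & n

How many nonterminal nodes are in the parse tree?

[E [T [T [T [F n]] . [F ( [E [T [F c]]] )]] ^ [F c]] & [E [T [F n]]]]

13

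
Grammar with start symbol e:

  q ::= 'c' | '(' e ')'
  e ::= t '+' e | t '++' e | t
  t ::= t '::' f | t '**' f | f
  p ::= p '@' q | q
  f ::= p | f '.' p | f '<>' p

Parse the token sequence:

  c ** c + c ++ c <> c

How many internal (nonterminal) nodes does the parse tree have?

22

[e [t [t [f [p [q c]]]] ** [f [p [q c]]]] + [e [t [f [p [q c]]]] ++ [e [t [f [f [p [q c]]] <> [p [q c]]]]]]]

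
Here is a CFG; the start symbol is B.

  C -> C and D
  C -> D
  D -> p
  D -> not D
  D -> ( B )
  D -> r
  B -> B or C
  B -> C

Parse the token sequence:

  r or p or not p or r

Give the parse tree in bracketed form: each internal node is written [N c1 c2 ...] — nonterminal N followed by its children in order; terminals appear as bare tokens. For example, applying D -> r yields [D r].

B
B or C
B or C or C
B or C or C or C
C or C or C or C
D or C or C or C
r or C or C or C
r or D or C or C
r or p or C or C
r or p or D or C
r or p or not D or C
r or p or not p or C
r or p or not p or D
r or p or not p or r

[B [B [B [B [C [D r]]] or [C [D p]]] or [C [D not [D p]]]] or [C [D r]]]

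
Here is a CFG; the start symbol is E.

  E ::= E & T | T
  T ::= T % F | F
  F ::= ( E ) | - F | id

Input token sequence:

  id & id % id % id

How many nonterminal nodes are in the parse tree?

[E [E [T [F id]]] & [T [T [T [F id]] % [F id]] % [F id]]]

10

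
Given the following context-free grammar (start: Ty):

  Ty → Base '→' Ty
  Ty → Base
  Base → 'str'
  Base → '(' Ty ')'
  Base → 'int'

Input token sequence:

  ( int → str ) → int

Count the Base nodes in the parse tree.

[Ty [Base ( [Ty [Base int] → [Ty [Base str]]] )] → [Ty [Base int]]]

4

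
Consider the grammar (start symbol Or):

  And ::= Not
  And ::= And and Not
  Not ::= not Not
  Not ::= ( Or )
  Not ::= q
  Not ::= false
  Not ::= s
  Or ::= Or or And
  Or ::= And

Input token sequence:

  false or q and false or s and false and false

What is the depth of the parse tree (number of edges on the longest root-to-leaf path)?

[Or [Or [Or [And [Not false]]] or [And [And [Not q]] and [Not false]]] or [And [And [And [Not s]] and [Not false]] and [Not false]]]

5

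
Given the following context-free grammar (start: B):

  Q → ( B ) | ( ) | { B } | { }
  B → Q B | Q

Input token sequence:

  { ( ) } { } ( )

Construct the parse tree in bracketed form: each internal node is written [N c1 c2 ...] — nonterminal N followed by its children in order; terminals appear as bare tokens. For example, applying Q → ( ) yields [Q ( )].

[B [Q { [B [Q ( )]] }] [B [Q { }] [B [Q ( )]]]]

B
Q B
{ B } B
{ Q } B
{ ( ) } B
{ ( ) } Q B
{ ( ) } { } B
{ ( ) } { } Q
{ ( ) } { } ( )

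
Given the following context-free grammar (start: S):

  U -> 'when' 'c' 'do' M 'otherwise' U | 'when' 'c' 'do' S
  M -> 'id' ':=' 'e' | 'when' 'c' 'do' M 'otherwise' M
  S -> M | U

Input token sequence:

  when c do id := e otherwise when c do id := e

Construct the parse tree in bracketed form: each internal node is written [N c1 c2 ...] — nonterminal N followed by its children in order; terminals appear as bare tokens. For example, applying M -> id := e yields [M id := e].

[S [U when c do [M id := e] otherwise [U when c do [S [M id := e]]]]]

S
U
when c do M otherwise U
when c do id := e otherwise U
when c do id := e otherwise when c do S
when c do id := e otherwise when c do M
when c do id := e otherwise when c do id := e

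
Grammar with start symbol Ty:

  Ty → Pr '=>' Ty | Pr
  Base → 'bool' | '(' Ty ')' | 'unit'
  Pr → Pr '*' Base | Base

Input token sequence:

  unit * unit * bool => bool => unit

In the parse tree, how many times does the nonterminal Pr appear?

5

[Ty [Pr [Pr [Pr [Base unit]] * [Base unit]] * [Base bool]] => [Ty [Pr [Base bool]] => [Ty [Pr [Base unit]]]]]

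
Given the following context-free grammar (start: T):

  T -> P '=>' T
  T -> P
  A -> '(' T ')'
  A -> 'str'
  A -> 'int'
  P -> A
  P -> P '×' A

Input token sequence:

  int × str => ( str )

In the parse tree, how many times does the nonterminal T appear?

[T [P [P [A int]] × [A str]] => [T [P [A ( [T [P [A str]]] )]]]]

3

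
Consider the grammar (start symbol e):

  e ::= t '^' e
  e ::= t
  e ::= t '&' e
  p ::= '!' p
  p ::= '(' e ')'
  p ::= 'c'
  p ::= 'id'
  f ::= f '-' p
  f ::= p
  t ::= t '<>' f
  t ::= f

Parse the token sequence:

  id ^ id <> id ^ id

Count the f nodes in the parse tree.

4

[e [t [f [p id]]] ^ [e [t [t [f [p id]]] <> [f [p id]]] ^ [e [t [f [p id]]]]]]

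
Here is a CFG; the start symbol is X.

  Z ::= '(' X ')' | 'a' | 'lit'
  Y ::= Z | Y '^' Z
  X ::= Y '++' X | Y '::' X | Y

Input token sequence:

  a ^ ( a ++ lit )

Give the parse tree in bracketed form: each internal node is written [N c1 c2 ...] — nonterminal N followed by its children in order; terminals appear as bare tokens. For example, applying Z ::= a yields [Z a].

[X [Y [Y [Z a]] ^ [Z ( [X [Y [Z a]] ++ [X [Y [Z lit]]]] )]]]

X
Y
Y ^ Z
Z ^ Z
a ^ Z
a ^ ( X )
a ^ ( Y ++ X )
a ^ ( Z ++ X )
a ^ ( a ++ X )
a ^ ( a ++ Y )
a ^ ( a ++ Z )
a ^ ( a ++ lit )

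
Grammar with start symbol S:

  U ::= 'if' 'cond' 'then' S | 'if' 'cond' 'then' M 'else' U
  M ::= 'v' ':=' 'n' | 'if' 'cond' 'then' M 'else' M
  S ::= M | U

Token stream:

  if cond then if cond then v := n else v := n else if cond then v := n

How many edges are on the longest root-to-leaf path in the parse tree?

[S [U if cond then [M if cond then [M v := n] else [M v := n]] else [U if cond then [S [M v := n]]]]]

5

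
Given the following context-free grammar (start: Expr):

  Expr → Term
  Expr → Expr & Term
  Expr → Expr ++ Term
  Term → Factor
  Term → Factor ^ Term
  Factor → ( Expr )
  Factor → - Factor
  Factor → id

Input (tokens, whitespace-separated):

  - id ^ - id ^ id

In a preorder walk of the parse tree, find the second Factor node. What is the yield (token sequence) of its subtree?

[Expr [Term [Factor - [Factor id]] ^ [Term [Factor - [Factor id]] ^ [Term [Factor id]]]]]

id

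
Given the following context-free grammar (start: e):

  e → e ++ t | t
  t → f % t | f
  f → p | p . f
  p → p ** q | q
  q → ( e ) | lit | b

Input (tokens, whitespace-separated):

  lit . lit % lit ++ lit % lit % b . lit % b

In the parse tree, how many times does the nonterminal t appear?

6

[e [e [t [f [p [q lit]] . [f [p [q lit]]]] % [t [f [p [q lit]]]]]] ++ [t [f [p [q lit]]] % [t [f [p [q lit]]] % [t [f [p [q b]] . [f [p [q lit]]]] % [t [f [p [q b]]]]]]]]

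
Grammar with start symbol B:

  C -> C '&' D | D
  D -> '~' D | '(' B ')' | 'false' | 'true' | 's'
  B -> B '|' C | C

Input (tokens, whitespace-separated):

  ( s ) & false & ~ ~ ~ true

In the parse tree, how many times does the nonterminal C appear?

4

[B [C [C [C [D ( [B [C [D s]]] )]] & [D false]] & [D ~ [D ~ [D ~ [D true]]]]]]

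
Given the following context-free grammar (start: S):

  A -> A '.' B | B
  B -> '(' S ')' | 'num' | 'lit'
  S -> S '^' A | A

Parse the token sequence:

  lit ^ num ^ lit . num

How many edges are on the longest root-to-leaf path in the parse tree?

5

[S [S [S [A [B lit]]] ^ [A [B num]]] ^ [A [A [B lit]] . [B num]]]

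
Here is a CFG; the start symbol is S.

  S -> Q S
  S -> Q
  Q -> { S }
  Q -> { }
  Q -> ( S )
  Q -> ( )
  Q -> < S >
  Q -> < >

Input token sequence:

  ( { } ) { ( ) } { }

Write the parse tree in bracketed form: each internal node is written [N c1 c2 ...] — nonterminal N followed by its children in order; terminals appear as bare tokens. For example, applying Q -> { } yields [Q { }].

[S [Q ( [S [Q { }]] )] [S [Q { [S [Q ( )]] }] [S [Q { }]]]]

S
Q S
( S ) S
( Q ) S
( { } ) S
( { } ) Q S
( { } ) { S } S
( { } ) { Q } S
( { } ) { ( ) } S
( { } ) { ( ) } Q
( { } ) { ( ) } { }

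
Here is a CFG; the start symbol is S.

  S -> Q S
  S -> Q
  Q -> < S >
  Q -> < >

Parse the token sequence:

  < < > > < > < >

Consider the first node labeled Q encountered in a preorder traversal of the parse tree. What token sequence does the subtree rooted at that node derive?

< < > >

[S [Q < [S [Q < >]] >] [S [Q < >] [S [Q < >]]]]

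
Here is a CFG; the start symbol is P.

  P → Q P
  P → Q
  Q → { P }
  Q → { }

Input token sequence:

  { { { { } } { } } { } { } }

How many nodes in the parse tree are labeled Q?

7

[P [Q { [P [Q { [P [Q { [P [Q { }]] }] [P [Q { }]]] }] [P [Q { }] [P [Q { }]]]] }]]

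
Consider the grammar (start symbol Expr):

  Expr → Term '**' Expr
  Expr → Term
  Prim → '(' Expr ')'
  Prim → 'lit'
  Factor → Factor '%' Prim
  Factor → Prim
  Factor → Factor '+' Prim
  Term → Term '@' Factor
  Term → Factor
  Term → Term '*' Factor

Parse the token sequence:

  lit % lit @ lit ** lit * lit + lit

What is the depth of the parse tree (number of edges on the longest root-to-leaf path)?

6

[Expr [Term [Term [Factor [Factor [Prim lit]] % [Prim lit]]] @ [Factor [Prim lit]]] ** [Expr [Term [Term [Factor [Prim lit]]] * [Factor [Factor [Prim lit]] + [Prim lit]]]]]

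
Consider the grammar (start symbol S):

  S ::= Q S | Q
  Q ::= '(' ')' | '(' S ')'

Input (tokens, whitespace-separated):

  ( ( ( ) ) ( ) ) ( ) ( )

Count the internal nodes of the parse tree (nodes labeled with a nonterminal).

12

[S [Q ( [S [Q ( [S [Q ( )]] )] [S [Q ( )]]] )] [S [Q ( )] [S [Q ( )]]]]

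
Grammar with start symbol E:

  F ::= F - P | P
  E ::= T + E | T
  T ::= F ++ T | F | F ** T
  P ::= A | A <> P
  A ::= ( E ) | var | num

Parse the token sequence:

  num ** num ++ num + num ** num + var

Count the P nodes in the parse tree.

[E [T [F [P [A num]]] ** [T [F [P [A num]]] ++ [T [F [P [A num]]]]]] + [E [T [F [P [A num]]] ** [T [F [P [A num]]]]] + [E [T [F [P [A var]]]]]]]

6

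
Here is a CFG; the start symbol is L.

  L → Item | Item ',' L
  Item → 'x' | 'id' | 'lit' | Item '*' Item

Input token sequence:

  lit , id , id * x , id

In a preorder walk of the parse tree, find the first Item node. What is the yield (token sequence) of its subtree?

[L [Item lit] , [L [Item id] , [L [Item [Item id] * [Item x]] , [L [Item id]]]]]

lit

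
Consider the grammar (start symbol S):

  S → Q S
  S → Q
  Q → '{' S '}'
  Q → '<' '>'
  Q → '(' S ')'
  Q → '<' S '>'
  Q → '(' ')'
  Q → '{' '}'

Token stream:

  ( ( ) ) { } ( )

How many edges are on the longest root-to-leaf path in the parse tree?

[S [Q ( [S [Q ( )]] )] [S [Q { }] [S [Q ( )]]]]

4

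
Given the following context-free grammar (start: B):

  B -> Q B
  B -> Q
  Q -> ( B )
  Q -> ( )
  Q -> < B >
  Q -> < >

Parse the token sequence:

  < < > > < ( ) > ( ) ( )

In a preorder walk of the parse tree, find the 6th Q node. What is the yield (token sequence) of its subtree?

( )

[B [Q < [B [Q < >]] >] [B [Q < [B [Q ( )]] >] [B [Q ( )] [B [Q ( )]]]]]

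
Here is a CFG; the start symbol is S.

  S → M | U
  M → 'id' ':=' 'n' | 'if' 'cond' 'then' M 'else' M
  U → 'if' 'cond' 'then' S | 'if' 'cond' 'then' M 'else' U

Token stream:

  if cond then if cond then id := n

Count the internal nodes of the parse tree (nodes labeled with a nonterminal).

[S [U if cond then [S [U if cond then [S [M id := n]]]]]]

6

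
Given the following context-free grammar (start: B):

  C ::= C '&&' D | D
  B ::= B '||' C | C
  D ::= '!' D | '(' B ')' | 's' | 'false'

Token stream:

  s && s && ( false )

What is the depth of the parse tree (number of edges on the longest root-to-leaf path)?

6

[B [C [C [C [D s]] && [D s]] && [D ( [B [C [D false]]] )]]]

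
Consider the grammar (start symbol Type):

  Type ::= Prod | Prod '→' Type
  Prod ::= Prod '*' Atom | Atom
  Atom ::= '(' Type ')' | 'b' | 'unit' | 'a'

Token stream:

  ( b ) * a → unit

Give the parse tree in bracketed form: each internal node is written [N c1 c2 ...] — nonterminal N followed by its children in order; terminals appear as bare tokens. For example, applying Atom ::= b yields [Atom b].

Type
Prod → Type
Prod * Atom → Type
Atom * Atom → Type
( Type ) * Atom → Type
( Prod ) * Atom → Type
( Atom ) * Atom → Type
( b ) * Atom → Type
( b ) * a → Type
( b ) * a → Prod
( b ) * a → Atom
( b ) * a → unit

[Type [Prod [Prod [Atom ( [Type [Prod [Atom b]]] )]] * [Atom a]] → [Type [Prod [Atom unit]]]]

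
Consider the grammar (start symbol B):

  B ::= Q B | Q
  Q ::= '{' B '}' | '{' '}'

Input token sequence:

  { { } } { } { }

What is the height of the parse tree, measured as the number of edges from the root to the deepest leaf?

4

[B [Q { [B [Q { }]] }] [B [Q { }] [B [Q { }]]]]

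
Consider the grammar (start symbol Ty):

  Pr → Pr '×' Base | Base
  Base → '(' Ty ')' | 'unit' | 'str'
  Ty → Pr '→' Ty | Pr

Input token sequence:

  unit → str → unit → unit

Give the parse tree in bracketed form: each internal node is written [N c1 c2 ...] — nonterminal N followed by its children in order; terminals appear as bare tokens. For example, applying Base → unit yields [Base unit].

[Ty [Pr [Base unit]] → [Ty [Pr [Base str]] → [Ty [Pr [Base unit]] → [Ty [Pr [Base unit]]]]]]

Ty
Pr → Ty
Base → Ty
unit → Ty
unit → Pr → Ty
unit → Base → Ty
unit → str → Ty
unit → str → Pr → Ty
unit → str → Base → Ty
unit → str → unit → Ty
unit → str → unit → Pr
unit → str → unit → Base
unit → str → unit → unit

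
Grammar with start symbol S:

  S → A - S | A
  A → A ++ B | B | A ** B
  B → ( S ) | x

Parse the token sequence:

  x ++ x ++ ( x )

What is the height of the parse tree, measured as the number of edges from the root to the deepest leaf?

6

[S [A [A [A [B x]] ++ [B x]] ++ [B ( [S [A [B x]]] )]]]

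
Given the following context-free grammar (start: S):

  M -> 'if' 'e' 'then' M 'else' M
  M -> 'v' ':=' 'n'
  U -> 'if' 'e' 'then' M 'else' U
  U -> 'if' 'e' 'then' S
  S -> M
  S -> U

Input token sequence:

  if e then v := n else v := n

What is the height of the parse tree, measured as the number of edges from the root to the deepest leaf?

3

[S [M if e then [M v := n] else [M v := n]]]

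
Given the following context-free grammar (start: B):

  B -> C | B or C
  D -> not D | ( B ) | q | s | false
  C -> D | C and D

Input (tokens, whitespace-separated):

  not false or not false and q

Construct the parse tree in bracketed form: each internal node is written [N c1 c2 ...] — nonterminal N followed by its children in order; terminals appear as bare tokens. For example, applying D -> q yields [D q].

B
B or C
C or C
D or C
not D or C
not false or C
not false or C and D
not false or D and D
not false or not D and D
not false or not false and D
not false or not false and q

[B [B [C [D not [D false]]]] or [C [C [D not [D false]]] and [D q]]]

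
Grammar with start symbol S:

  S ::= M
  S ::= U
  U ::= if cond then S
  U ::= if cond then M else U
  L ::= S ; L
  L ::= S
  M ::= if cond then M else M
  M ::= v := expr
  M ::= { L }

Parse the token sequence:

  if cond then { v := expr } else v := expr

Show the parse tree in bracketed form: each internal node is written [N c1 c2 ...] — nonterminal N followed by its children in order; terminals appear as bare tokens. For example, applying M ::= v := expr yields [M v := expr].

[S [M if cond then [M { [L [S [M v := expr]]] }] else [M v := expr]]]

S
M
if cond then M else M
if cond then { L } else M
if cond then { S } else M
if cond then { M } else M
if cond then { v := expr } else M
if cond then { v := expr } else v := expr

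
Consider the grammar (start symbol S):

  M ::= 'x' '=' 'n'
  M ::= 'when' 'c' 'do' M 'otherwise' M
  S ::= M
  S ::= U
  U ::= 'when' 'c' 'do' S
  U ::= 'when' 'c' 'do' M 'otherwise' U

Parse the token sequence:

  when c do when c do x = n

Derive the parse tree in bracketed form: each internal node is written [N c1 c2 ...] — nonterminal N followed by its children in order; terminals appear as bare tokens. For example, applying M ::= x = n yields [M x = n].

[S [U when c do [S [U when c do [S [M x = n]]]]]]

S
U
when c do S
when c do U
when c do when c do S
when c do when c do M
when c do when c do x = n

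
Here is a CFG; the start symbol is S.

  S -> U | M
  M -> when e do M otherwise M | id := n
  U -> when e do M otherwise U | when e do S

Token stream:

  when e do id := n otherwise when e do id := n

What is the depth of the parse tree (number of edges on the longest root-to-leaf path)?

5

[S [U when e do [M id := n] otherwise [U when e do [S [M id := n]]]]]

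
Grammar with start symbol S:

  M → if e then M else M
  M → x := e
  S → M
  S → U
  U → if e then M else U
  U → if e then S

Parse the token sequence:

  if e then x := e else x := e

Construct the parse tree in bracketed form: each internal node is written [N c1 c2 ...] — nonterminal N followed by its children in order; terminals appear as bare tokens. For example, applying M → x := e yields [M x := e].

S
M
if e then M else M
if e then x := e else M
if e then x := e else x := e

[S [M if e then [M x := e] else [M x := e]]]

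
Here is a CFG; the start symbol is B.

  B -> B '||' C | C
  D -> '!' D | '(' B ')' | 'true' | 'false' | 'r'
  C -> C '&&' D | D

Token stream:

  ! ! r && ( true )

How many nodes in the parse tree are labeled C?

3

[B [C [C [D ! [D ! [D r]]]] && [D ( [B [C [D true]]] )]]]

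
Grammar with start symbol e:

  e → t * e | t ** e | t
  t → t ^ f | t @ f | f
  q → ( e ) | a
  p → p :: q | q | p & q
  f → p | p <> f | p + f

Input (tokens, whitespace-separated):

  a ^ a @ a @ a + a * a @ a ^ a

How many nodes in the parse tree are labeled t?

[e [t [t [t [t [f [p [q a]]]] ^ [f [p [q a]]]] @ [f [p [q a]]]] @ [f [p [q a]] + [f [p [q a]]]]] * [e [t [t [t [f [p [q a]]]] @ [f [p [q a]]]] ^ [f [p [q a]]]]]]

7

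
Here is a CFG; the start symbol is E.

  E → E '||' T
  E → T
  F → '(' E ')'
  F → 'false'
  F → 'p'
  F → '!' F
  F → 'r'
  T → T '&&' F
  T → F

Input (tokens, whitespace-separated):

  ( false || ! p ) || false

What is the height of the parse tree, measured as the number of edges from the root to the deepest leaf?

8

[E [E [T [F ( [E [E [T [F false]]] || [T [F ! [F p]]]] )]]] || [T [F false]]]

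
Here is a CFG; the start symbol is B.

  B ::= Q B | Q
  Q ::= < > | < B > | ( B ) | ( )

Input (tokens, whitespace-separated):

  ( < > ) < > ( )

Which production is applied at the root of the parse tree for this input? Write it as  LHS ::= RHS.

B ::= Q B

[B [Q ( [B [Q < >]] )] [B [Q < >] [B [Q ( )]]]]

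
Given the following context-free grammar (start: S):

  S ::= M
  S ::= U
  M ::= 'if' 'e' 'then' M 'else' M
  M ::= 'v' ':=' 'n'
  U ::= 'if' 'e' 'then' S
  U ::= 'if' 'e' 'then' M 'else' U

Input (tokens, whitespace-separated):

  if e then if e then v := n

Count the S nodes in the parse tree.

3

[S [U if e then [S [U if e then [S [M v := n]]]]]]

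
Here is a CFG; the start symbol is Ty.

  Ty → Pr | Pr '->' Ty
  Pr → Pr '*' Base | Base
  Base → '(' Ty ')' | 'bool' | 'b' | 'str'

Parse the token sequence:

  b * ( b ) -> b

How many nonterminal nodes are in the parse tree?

11

[Ty [Pr [Pr [Base b]] * [Base ( [Ty [Pr [Base b]]] )]] -> [Ty [Pr [Base b]]]]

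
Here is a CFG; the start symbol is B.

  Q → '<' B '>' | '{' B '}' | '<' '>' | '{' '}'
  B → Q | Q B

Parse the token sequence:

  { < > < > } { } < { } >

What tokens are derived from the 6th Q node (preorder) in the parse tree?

[B [Q { [B [Q < >] [B [Q < >]]] }] [B [Q { }] [B [Q < [B [Q { }]] >]]]]

{ }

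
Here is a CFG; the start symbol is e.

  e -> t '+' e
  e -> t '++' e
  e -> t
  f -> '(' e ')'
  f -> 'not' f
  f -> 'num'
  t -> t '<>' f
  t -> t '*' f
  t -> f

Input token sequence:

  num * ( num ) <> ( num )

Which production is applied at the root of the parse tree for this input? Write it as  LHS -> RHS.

e -> t

[e [t [t [t [f num]] * [f ( [e [t [f num]]] )]] <> [f ( [e [t [f num]]] )]]]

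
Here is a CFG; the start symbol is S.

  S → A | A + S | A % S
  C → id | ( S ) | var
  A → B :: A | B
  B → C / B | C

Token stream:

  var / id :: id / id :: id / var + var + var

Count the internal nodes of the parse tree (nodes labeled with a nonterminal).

24

[S [A [B [C var] / [B [C id]]] :: [A [B [C id] / [B [C id]]] :: [A [B [C id] / [B [C var]]]]]] + [S [A [B [C var]]] + [S [A [B [C var]]]]]]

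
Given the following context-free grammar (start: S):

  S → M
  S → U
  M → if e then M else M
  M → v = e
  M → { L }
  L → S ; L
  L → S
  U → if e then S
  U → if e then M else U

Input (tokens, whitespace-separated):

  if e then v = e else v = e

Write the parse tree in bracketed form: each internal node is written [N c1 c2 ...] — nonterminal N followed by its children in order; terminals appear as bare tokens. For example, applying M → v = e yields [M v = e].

S
M
if e then M else M
if e then v = e else M
if e then v = e else v = e

[S [M if e then [M v = e] else [M v = e]]]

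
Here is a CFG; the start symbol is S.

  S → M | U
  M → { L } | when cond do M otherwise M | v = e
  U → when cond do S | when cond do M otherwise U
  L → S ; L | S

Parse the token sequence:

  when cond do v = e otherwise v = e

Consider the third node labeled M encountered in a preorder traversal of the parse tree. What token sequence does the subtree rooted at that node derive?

v = e

[S [M when cond do [M v = e] otherwise [M v = e]]]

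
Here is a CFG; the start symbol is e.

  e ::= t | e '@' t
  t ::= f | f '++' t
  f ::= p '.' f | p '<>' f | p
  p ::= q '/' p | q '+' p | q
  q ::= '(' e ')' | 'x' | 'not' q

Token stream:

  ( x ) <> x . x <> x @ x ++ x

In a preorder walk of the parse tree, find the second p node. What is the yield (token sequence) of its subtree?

x

[e [e [t [f [p [q ( [e [t [f [p [q x]]]]] )]] <> [f [p [q x]] . [f [p [q x]] <> [f [p [q x]]]]]]]] @ [t [f [p [q x]]] ++ [t [f [p [q x]]]]]]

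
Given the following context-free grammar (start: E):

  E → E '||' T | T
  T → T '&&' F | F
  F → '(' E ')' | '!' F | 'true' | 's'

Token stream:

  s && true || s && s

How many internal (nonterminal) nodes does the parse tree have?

[E [E [T [T [F s]] && [F true]]] || [T [T [F s]] && [F s]]]

10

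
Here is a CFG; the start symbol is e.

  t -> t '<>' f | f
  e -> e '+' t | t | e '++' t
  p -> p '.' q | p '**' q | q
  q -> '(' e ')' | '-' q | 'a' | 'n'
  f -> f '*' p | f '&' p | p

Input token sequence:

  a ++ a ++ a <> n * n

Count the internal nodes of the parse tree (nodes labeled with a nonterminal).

22

[e [e [e [t [f [p [q a]]]]] ++ [t [f [p [q a]]]]] ++ [t [t [f [p [q a]]]] <> [f [f [p [q n]]] * [p [q n]]]]]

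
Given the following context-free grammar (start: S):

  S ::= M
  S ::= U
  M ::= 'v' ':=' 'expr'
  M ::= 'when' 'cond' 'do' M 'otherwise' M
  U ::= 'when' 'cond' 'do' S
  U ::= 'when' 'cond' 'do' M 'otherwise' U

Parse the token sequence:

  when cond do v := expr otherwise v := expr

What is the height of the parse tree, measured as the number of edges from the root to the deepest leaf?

[S [M when cond do [M v := expr] otherwise [M v := expr]]]

3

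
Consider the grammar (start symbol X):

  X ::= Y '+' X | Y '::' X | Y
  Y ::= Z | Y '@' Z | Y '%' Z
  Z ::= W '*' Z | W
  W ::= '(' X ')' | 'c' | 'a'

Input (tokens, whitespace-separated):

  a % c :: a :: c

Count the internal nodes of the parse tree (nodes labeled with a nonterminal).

[X [Y [Y [Z [W a]]] % [Z [W c]]] :: [X [Y [Z [W a]]] :: [X [Y [Z [W c]]]]]]

15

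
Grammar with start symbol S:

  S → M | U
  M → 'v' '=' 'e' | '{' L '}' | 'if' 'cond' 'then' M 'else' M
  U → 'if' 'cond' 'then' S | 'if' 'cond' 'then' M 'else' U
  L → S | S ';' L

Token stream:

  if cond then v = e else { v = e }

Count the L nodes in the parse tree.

1

[S [M if cond then [M v = e] else [M { [L [S [M v = e]]] }]]]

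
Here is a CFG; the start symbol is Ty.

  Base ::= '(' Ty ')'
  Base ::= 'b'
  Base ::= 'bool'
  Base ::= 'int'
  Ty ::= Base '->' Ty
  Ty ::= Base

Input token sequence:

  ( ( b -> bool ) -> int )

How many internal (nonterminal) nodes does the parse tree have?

[Ty [Base ( [Ty [Base ( [Ty [Base b] -> [Ty [Base bool]]] )] -> [Ty [Base int]]] )]]

10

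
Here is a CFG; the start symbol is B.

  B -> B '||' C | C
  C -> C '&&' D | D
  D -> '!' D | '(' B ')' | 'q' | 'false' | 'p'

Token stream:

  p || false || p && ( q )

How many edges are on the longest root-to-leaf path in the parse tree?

6

[B [B [B [C [D p]]] || [C [D false]]] || [C [C [D p]] && [D ( [B [C [D q]]] )]]]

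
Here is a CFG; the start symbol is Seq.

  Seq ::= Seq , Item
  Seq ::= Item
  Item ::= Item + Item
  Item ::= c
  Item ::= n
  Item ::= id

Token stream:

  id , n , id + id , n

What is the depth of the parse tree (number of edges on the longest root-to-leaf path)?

5

[Seq [Seq [Seq [Seq [Item id]] , [Item n]] , [Item [Item id] + [Item id]]] , [Item n]]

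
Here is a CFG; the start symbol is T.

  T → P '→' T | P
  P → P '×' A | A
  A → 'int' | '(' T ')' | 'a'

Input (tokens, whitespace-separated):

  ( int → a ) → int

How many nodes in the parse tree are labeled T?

[T [P [A ( [T [P [A int]] → [T [P [A a]]]] )]] → [T [P [A int]]]]

4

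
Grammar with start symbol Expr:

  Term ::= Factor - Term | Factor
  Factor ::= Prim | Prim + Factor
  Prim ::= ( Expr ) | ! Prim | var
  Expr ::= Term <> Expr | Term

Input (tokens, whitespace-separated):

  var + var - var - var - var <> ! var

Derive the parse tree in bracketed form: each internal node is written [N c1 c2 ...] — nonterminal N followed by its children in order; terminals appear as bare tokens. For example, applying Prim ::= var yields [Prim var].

Expr
Term <> Expr
Factor - Term <> Expr
Prim + Factor - Term <> Expr
var + Factor - Term <> Expr
var + Prim - Term <> Expr
var + var - Term <> Expr
var + var - Factor - Term <> Expr
var + var - Prim - Term <> Expr
var + var - var - Term <> Expr
var + var - var - Factor - Term <> Expr
var + var - var - Prim - Term <> Expr
var + var - var - var - Term <> Expr
var + var - var - var - Factor <> Expr
var + var - var - var - Prim <> Expr
var + var - var - var - var <> Expr
var + var - var - var - var <> Term
var + var - var - var - var <> Factor
var + var - var - var - var <> Prim
var + var - var - var - var <> ! Prim
var + var - var - var - var <> ! var

[Expr [Term [Factor [Prim var] + [Factor [Prim var]]] - [Term [Factor [Prim var]] - [Term [Factor [Prim var]] - [Term [Factor [Prim var]]]]]] <> [Expr [Term [Factor [Prim ! [Prim var]]]]]]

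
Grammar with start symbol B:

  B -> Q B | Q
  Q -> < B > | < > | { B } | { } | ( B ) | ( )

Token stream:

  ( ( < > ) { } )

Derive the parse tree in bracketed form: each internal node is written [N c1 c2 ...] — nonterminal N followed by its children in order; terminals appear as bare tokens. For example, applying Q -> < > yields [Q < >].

B
Q
( B )
( Q B )
( ( B ) B )
( ( Q ) B )
( ( < > ) B )
( ( < > ) Q )
( ( < > ) { } )

[B [Q ( [B [Q ( [B [Q < >]] )] [B [Q { }]]] )]]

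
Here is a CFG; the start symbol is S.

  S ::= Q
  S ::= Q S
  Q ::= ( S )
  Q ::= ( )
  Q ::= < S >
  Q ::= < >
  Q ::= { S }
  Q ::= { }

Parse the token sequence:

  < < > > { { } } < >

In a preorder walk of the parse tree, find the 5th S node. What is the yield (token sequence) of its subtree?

[S [Q < [S [Q < >]] >] [S [Q { [S [Q { }]] }] [S [Q < >]]]]

< >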